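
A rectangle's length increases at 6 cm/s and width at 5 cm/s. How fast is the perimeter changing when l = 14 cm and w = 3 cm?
22 cm/s

P = 2(l + w)
dP/dt = 2(dl/dt + dw/dt) = 2(6 + 5) = 22 cm/s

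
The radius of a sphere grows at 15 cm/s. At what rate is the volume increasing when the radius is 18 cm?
19440π cm³/s

V = (4/3)πr³
dV/dt = dV/dr · dr/dt = 4πr² · 15
At r = 18: dV/dt = 19440π cm³/s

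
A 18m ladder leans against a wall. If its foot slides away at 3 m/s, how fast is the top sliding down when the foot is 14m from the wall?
21√2/8 ≈ 3.712 m/s

x² + y² = 18²
2x·dx/dt + 2y·dy/dt = 0
dy/dt = -x/y · dx/dt = -14/(8√2) · 3 = -21√2/8 m/s
The top is descending at 21√2/8 ≈ 3.712 m/s.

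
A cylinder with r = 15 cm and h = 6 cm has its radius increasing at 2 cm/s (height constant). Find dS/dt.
144π cm²/s

S = 2πrh + 2πr² (lateral + bases)
dS/dt = (2πh + 4πr)·dr/dt = (2π·6 + 4π·15)·2
= 144π cm²/s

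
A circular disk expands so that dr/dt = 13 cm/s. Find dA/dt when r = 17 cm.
442π cm²/s

A = πr²
dA/dt = 2πr · dr/dt = 2π(17)(13) = 442π cm²/s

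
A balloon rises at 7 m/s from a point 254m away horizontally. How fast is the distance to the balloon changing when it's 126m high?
441√20098/20098 ≈ 3.111 m/s

z² = 254² + y²
z = √(254² + 126²) = 2√20098
dz/dt = y/z · dy/dt = 126/(2√20098) · 7 = 441√20098/20098 ≈ 3.111 m/s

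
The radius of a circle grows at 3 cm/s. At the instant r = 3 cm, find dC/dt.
6π cm/s

C = 2πr
dC/dt = 2π · dr/dt = 2π · 3 = 6π cm/s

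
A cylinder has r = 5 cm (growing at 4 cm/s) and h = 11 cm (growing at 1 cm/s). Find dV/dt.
465π cm³/s

V = πr²h
dV/dt = 2πrh·dr/dt + πr²·dh/dt
= 2π(5)(11)(4) + π(5)²(1)
= 465π cm³/s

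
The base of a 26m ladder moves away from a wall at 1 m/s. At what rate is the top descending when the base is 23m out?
23√3/21 ≈ 1.897 m/s

x² + y² = 26²
2x·dx/dt + 2y·dy/dt = 0
dy/dt = -x/y · dx/dt = -23/(7√3) · 1 = -23√3/21 m/s
The top is descending at 23√3/21 ≈ 1.897 m/s.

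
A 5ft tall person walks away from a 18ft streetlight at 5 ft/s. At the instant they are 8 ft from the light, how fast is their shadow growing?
25/13 ft/s

By similar triangles: 18/(x+s) = 5/s
Solving: s = 5x/13
ds/dt = 5/13 · dx/dt = 5/13 · 5 = 25/13 ft/s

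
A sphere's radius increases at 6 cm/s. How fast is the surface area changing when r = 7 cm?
336π cm²/s

S = 4πr²
dS/dt = dS/dr · dr/dt = 8πr · 6
At r = 7: dS/dt = 336π cm²/s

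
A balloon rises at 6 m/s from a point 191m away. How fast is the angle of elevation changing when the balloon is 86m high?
0.026118 rad/s

tan(θ) = y/191
sec²(θ) · dθ/dt = (1/191) · dy/dt
dθ/dt = cos²(θ)/191 · 6 = 191/(191² + 86²) · 6
dθ/dt = 0.026118 rad/s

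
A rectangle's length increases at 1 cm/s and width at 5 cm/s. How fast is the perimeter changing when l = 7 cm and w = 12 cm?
12 cm/s

P = 2(l + w)
dP/dt = 2(dl/dt + dw/dt) = 2(1 + 5) = 12 cm/s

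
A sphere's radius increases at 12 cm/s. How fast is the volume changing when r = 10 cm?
4800π cm³/s

V = (4/3)πr³
dV/dt = dV/dr · dr/dt = 4πr² · 12
At r = 10: dV/dt = 4800π cm³/s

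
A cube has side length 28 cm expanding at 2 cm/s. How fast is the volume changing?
4704 cm³/s

V = s³
dV/dt = 3s² · ds/dt = 3·28²·2 = 4704 cm³/s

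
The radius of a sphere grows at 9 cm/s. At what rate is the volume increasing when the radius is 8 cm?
2304π cm³/s

V = (4/3)πr³
dV/dt = dV/dr · dr/dt = 4πr² · 9
At r = 8: dV/dt = 2304π cm³/s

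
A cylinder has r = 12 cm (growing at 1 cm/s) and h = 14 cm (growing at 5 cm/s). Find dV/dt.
1056π cm³/s

V = πr²h
dV/dt = 2πrh·dr/dt + πr²·dh/dt
= 2π(12)(14)(1) + π(12)²(5)
= 1056π cm³/s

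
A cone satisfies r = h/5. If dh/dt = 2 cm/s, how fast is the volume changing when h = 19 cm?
722π/25 cm³/s

V = (1/3)π(h/5)²h = πh³/75
dV/dt = πh²/25 · 2
At h = 19: dV/dt = 722π/25 cm³/s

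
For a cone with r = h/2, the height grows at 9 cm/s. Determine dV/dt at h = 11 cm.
1089π/4 cm³/s

V = (1/3)π(h/2)²h = πh³/12
dV/dt = πh²/4 · 9
At h = 11: dV/dt = 1089π/4 cm³/s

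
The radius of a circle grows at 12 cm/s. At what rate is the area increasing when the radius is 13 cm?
312π cm²/s

A = πr²
dA/dt = 2πr · dr/dt = 2π(13)(12) = 312π cm²/s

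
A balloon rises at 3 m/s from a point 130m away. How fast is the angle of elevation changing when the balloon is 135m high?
0.011103 rad/s

tan(θ) = y/130
sec²(θ) · dθ/dt = (1/130) · dy/dt
dθ/dt = cos²(θ)/130 · 3 = 130/(130² + 135²) · 3
dθ/dt = 0.011103 rad/s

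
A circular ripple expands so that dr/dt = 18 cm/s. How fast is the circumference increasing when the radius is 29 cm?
36π cm/s

C = 2πr
dC/dt = 2π · dr/dt = 2π · 18 = 36π cm/s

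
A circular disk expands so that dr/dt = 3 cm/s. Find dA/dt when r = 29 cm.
174π cm²/s

A = πr²
dA/dt = 2πr · dr/dt = 2π(29)(3) = 174π cm²/s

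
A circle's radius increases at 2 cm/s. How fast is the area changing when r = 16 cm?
64π cm²/s

A = πr²
dA/dt = 2πr · dr/dt = 2π(16)(2) = 64π cm²/s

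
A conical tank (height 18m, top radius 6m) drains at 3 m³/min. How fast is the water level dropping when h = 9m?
1/(3π) ≈ 0.1061 m/min

r/h = 6/18, so r = (1/3)h
V = (1/3)πr²h = (1/3)π((1/3)h)²h = (1/27)πh³
dV/dh = (1/9)πh²
dh/dt = (dV/dt)/(dV/dh) = -3/((1/9)π·9²) = -1/(3π) m/min
The level is dropping at 1/(3π) ≈ 0.1061 m/min.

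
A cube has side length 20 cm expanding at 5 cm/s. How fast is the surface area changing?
1200 cm²/s

A = 6s²
dA/dt = 12s · ds/dt = 12·20·5 = 1200 cm²/s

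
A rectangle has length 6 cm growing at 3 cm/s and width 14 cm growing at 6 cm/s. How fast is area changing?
78 cm²/s

A = lw
dA/dt = w·dl/dt + l·dw/dt = 14·3 + 6·6 = 78 cm²/s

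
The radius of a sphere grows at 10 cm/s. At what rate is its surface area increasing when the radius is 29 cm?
2320π cm²/s

S = 4πr²
dS/dt = dS/dr · dr/dt = 8πr · 10
At r = 29: dS/dt = 2320π cm²/s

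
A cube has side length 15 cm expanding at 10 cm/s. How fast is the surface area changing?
1800 cm²/s

A = 6s²
dA/dt = 12s · ds/dt = 12·15·10 = 1800 cm²/s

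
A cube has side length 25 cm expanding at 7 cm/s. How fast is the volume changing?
13125 cm³/s

V = s³
dV/dt = 3s² · ds/dt = 3·25²·7 = 13125 cm³/s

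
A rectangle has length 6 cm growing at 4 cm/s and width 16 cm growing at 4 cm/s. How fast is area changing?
88 cm²/s

A = lw
dA/dt = w·dl/dt + l·dw/dt = 16·4 + 6·4 = 88 cm²/s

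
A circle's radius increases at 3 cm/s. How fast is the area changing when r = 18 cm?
108π cm²/s

A = πr²
dA/dt = 2πr · dr/dt = 2π(18)(3) = 108π cm²/s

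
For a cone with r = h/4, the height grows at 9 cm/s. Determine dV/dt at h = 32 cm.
576π cm³/s

V = (1/3)π(h/4)²h = πh³/48
dV/dt = πh²/16 · 9
At h = 32: dV/dt = 576π cm³/s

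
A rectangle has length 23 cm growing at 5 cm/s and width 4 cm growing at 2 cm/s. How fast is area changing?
66 cm²/s

A = lw
dA/dt = w·dl/dt + l·dw/dt = 4·5 + 23·2 = 66 cm²/s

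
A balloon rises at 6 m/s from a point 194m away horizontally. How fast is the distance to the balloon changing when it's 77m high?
462√43565/43565 ≈ 2.213 m/s

z² = 194² + y²
z = √(194² + 77²) = √43565
dz/dt = y/z · dy/dt = 77/√43565 · 6 = 462√43565/43565 ≈ 2.213 m/s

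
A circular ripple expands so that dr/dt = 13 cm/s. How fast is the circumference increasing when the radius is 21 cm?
26π cm/s

C = 2πr
dC/dt = 2π · dr/dt = 2π · 13 = 26π cm/s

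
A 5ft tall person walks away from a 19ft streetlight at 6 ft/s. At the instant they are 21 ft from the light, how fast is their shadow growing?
15/7 ft/s

By similar triangles: 19/(x+s) = 5/s
Solving: s = 5x/14
ds/dt = 5/14 · dx/dt = 5/14 · 6 = 15/7 ft/s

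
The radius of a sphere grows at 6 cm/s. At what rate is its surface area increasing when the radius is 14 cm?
672π cm²/s

S = 4πr²
dS/dt = dS/dr · dr/dt = 8πr · 6
At r = 14: dS/dt = 672π cm²/s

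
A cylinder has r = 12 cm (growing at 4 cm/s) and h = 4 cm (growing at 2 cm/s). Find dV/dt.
672π cm³/s

V = πr²h
dV/dt = 2πrh·dr/dt + πr²·dh/dt
= 2π(12)(4)(4) + π(12)²(2)
= 672π cm³/s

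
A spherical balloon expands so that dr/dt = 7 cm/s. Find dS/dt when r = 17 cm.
952π cm²/s

S = 4πr²
dS/dt = dS/dr · dr/dt = 8πr · 7
At r = 17: dS/dt = 952π cm²/s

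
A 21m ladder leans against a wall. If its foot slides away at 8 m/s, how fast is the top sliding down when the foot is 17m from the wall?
34√38/19 ≈ 11.03 m/s

x² + y² = 21²
2x·dx/dt + 2y·dy/dt = 0
dy/dt = -x/y · dx/dt = -17/(2√38) · 8 = -34√38/19 m/s
The top is descending at 34√38/19 ≈ 11.03 m/s.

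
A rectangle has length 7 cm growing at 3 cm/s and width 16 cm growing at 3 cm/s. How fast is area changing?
69 cm²/s

A = lw
dA/dt = w·dl/dt + l·dw/dt = 16·3 + 7·3 = 69 cm²/s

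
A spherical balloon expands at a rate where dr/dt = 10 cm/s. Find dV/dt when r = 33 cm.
43560π cm³/s

V = (4/3)πr³
dV/dt = dV/dr · dr/dt = 4πr² · 10
At r = 33: dV/dt = 43560π cm³/s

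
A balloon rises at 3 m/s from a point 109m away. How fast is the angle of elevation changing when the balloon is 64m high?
0.020467 rad/s

tan(θ) = y/109
sec²(θ) · dθ/dt = (1/109) · dy/dt
dθ/dt = cos²(θ)/109 · 3 = 109/(109² + 64²) · 3
dθ/dt = 0.020467 rad/s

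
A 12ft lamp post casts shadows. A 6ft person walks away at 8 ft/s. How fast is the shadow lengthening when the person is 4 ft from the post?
8 ft/s

By similar triangles: 12/(x+s) = 6/s
Solving: s = 6x/6
ds/dt = 6/6 · dx/dt = 1 · 8 = 8 ft/s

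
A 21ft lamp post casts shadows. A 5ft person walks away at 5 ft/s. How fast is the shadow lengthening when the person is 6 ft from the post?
25/16 ft/s

By similar triangles: 21/(x+s) = 5/s
Solving: s = 5x/16
ds/dt = 5/16 · dx/dt = 5/16 · 5 = 25/16 ft/s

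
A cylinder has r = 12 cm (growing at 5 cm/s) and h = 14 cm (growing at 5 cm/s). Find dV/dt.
2400π cm³/s

V = πr²h
dV/dt = 2πrh·dr/dt + πr²·dh/dt
= 2π(12)(14)(5) + π(12)²(5)
= 2400π cm³/s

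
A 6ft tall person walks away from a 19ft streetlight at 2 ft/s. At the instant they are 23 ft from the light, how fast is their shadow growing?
12/13 ft/s

By similar triangles: 19/(x+s) = 6/s
Solving: s = 6x/13
ds/dt = 6/13 · dx/dt = 6/13 · 2 = 12/13 ft/s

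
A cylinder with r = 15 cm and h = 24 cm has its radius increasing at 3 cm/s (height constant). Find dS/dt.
324π cm²/s

S = 2πrh + 2πr² (lateral + bases)
dS/dt = (2πh + 4πr)·dr/dt = (2π·24 + 4π·15)·3
= 324π cm²/s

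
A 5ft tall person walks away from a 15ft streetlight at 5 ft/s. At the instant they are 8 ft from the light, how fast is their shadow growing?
5/2 ft/s

By similar triangles: 15/(x+s) = 5/s
Solving: s = 5x/10
ds/dt = 5/10 · dx/dt = 1/2 · 5 = 5/2 ft/s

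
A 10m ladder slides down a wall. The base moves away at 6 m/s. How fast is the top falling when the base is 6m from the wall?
9/2 = 4.5 m/s

x² + y² = 10²
2x·dx/dt + 2y·dy/dt = 0
dy/dt = -x/y · dx/dt = -6/8 · 6 = -9/2 m/s
The top is descending at 9/2 = 4.5 m/s.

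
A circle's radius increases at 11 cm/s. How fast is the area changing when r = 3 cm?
66π cm²/s

A = πr²
dA/dt = 2πr · dr/dt = 2π(3)(11) = 66π cm²/s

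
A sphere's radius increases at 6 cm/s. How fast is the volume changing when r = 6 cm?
864π cm³/s

V = (4/3)πr³
dV/dt = dV/dr · dr/dt = 4πr² · 6
At r = 6: dV/dt = 864π cm³/s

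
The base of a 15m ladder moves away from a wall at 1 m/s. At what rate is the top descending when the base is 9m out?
3/4 = 0.75 m/s

x² + y² = 15²
2x·dx/dt + 2y·dy/dt = 0
dy/dt = -x/y · dx/dt = -9/12 · 1 = -3/4 m/s
The top is descending at 3/4 = 0.75 m/s.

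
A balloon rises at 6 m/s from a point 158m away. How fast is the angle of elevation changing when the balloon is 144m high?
0.020744 rad/s

tan(θ) = y/158
sec²(θ) · dθ/dt = (1/158) · dy/dt
dθ/dt = cos²(θ)/158 · 6 = 158/(158² + 144²) · 6
dθ/dt = 0.020744 rad/s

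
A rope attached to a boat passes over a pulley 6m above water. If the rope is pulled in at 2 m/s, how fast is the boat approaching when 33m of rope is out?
22√13/39 ≈ 2.034 m/s

rope² = x² + 6²
x = √(33² - 6²) = 9√13
dx/dt = (rope/x) · d(rope)/dt = (33/(9√13)) · (-2) = -22√13/39 m/s
The boat approaches at 22√13/39 ≈ 2.034 m/s.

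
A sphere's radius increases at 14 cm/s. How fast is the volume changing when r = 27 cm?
40824π cm³/s

V = (4/3)πr³
dV/dt = dV/dr · dr/dt = 4πr² · 14
At r = 27: dV/dt = 40824π cm³/s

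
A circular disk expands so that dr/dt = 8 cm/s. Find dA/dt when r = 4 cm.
64π cm²/s

A = πr²
dA/dt = 2πr · dr/dt = 2π(4)(8) = 64π cm²/s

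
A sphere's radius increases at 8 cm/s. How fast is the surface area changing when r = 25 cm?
1600π cm²/s

S = 4πr²
dS/dt = dS/dr · dr/dt = 8πr · 8
At r = 25: dS/dt = 1600π cm²/s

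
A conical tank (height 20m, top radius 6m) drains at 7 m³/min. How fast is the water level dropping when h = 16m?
175/(576π) ≈ 0.09671 m/min

r/h = 6/20, so r = (3/10)h
V = (1/3)πr²h = (1/3)π((3/10)h)²h = (3/100)πh³
dV/dh = (9/100)πh²
dh/dt = (dV/dt)/(dV/dh) = -7/((9/100)π·16²) = -175/(576π) m/min
The level is dropping at 175/(576π) ≈ 0.09671 m/min.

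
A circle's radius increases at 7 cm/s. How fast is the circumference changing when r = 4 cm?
14π cm/s

C = 2πr
dC/dt = 2π · dr/dt = 2π · 7 = 14π cm/s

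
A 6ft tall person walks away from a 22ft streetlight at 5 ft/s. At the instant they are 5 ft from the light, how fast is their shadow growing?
15/8 ft/s

By similar triangles: 22/(x+s) = 6/s
Solving: s = 6x/16
ds/dt = 6/16 · dx/dt = 3/8 · 5 = 15/8 ft/s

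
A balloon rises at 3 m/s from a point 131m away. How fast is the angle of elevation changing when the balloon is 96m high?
0.014899 rad/s

tan(θ) = y/131
sec²(θ) · dθ/dt = (1/131) · dy/dt
dθ/dt = cos²(θ)/131 · 3 = 131/(131² + 96²) · 3
dθ/dt = 0.014899 rad/s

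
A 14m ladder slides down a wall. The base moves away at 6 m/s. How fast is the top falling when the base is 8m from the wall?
8√33/11 ≈ 4.178 m/s

x² + y² = 14²
2x·dx/dt + 2y·dy/dt = 0
dy/dt = -x/y · dx/dt = -8/(2√33) · 6 = -8√33/11 m/s
The top is descending at 8√33/11 ≈ 4.178 m/s.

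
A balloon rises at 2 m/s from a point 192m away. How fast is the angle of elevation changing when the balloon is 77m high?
0.008973 rad/s

tan(θ) = y/192
sec²(θ) · dθ/dt = (1/192) · dy/dt
dθ/dt = cos²(θ)/192 · 2 = 192/(192² + 77²) · 2
dθ/dt = 0.008973 rad/s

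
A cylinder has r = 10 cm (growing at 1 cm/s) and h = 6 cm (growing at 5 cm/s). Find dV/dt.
620π cm³/s

V = πr²h
dV/dt = 2πrh·dr/dt + πr²·dh/dt
= 2π(10)(6)(1) + π(10)²(5)
= 620π cm³/s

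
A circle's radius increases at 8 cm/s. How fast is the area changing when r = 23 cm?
368π cm²/s

A = πr²
dA/dt = 2πr · dr/dt = 2π(23)(8) = 368π cm²/s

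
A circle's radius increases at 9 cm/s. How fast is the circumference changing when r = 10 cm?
18π cm/s

C = 2πr
dC/dt = 2π · dr/dt = 2π · 9 = 18π cm/s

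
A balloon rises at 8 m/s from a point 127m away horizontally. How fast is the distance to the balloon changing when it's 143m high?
572√36578/18289 ≈ 5.982 m/s

z² = 127² + y²
z = √(127² + 143²) = √36578
dz/dt = y/z · dy/dt = 143/√36578 · 8 = 572√36578/18289 ≈ 5.982 m/s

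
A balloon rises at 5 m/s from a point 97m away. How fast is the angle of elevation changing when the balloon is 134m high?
0.017723 rad/s

tan(θ) = y/97
sec²(θ) · dθ/dt = (1/97) · dy/dt
dθ/dt = cos²(θ)/97 · 5 = 97/(97² + 134²) · 5
dθ/dt = 0.017723 rad/s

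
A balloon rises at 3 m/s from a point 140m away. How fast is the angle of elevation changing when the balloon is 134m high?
0.011183 rad/s

tan(θ) = y/140
sec²(θ) · dθ/dt = (1/140) · dy/dt
dθ/dt = cos²(θ)/140 · 3 = 140/(140² + 134²) · 3
dθ/dt = 0.011183 rad/s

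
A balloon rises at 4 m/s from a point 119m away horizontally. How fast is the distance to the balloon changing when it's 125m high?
250√29786/14893 ≈ 2.897 m/s

z² = 119² + y²
z = √(119² + 125²) = √29786
dz/dt = y/z · dy/dt = 125/√29786 · 4 = 250√29786/14893 ≈ 2.897 m/s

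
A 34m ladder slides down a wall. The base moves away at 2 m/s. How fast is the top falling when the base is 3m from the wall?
6√1147/1147 ≈ 0.1772 m/s

x² + y² = 34²
2x·dx/dt + 2y·dy/dt = 0
dy/dt = -x/y · dx/dt = -3/√1147 · 2 = -6√1147/1147 m/s
The top is descending at 6√1147/1147 ≈ 0.1772 m/s.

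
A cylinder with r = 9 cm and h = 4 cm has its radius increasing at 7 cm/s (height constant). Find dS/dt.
308π cm²/s

S = 2πrh + 2πr² (lateral + bases)
dS/dt = (2πh + 4πr)·dr/dt = (2π·4 + 4π·9)·7
= 308π cm²/s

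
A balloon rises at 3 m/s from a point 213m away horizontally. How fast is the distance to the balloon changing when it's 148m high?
444√67273/67273 ≈ 1.712 m/s

z² = 213² + y²
z = √(213² + 148²) = √67273
dz/dt = y/z · dy/dt = 148/√67273 · 3 = 444√67273/67273 ≈ 1.712 m/s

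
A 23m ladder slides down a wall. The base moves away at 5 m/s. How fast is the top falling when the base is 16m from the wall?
80√273/273 ≈ 4.842 m/s

x² + y² = 23²
2x·dx/dt + 2y·dy/dt = 0
dy/dt = -x/y · dx/dt = -16/√273 · 5 = -80√273/273 m/s
The top is descending at 80√273/273 ≈ 4.842 m/s.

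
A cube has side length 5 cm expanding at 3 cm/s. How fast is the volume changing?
225 cm³/s

V = s³
dV/dt = 3s² · ds/dt = 3·5²·3 = 225 cm³/s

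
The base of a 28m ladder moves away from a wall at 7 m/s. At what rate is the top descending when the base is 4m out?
7√3/12 ≈ 1.01 m/s

x² + y² = 28²
2x·dx/dt + 2y·dy/dt = 0
dy/dt = -x/y · dx/dt = -4/(16√3) · 7 = -7√3/12 m/s
The top is descending at 7√3/12 ≈ 1.01 m/s.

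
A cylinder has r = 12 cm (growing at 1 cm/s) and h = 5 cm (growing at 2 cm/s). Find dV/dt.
408π cm³/s

V = πr²h
dV/dt = 2πrh·dr/dt + πr²·dh/dt
= 2π(12)(5)(1) + π(12)²(2)
= 408π cm³/s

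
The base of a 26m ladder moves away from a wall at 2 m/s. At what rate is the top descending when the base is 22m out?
11√3/6 ≈ 3.175 m/s

x² + y² = 26²
2x·dx/dt + 2y·dy/dt = 0
dy/dt = -x/y · dx/dt = -22/(8√3) · 2 = -11√3/6 m/s
The top is descending at 11√3/6 ≈ 3.175 m/s.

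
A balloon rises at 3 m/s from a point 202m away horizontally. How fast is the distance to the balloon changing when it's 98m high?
147√12602/12602 ≈ 1.309 m/s

z² = 202² + y²
z = √(202² + 98²) = 2√12602
dz/dt = y/z · dy/dt = 98/(2√12602) · 3 = 147√12602/12602 ≈ 1.309 m/s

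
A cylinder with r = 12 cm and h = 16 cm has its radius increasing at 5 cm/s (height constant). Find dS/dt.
400π cm²/s

S = 2πrh + 2πr² (lateral + bases)
dS/dt = (2πh + 4πr)·dr/dt = (2π·16 + 4π·12)·5
= 400π cm²/s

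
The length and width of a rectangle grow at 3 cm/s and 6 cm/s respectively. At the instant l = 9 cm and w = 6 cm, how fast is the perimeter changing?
18 cm/s

P = 2(l + w)
dP/dt = 2(dl/dt + dw/dt) = 2(3 + 6) = 18 cm/s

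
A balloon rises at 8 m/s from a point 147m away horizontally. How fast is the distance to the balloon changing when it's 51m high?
68√2690/1345 ≈ 2.622 m/s

z² = 147² + y²
z = √(147² + 51²) = 3√2690
dz/dt = y/z · dy/dt = 51/(3√2690) · 8 = 68√2690/1345 ≈ 2.622 m/s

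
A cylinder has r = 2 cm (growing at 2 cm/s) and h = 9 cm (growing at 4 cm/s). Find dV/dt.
88π cm³/s

V = πr²h
dV/dt = 2πrh·dr/dt + πr²·dh/dt
= 2π(2)(9)(2) + π(2)²(4)
= 88π cm³/s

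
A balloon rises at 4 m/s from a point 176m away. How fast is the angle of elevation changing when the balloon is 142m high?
0.013766 rad/s

tan(θ) = y/176
sec²(θ) · dθ/dt = (1/176) · dy/dt
dθ/dt = cos²(θ)/176 · 4 = 176/(176² + 142²) · 4
dθ/dt = 0.013766 rad/s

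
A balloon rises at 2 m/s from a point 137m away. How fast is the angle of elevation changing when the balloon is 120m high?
0.008261 rad/s

tan(θ) = y/137
sec²(θ) · dθ/dt = (1/137) · dy/dt
dθ/dt = cos²(θ)/137 · 2 = 137/(137² + 120²) · 2
dθ/dt = 0.008261 rad/s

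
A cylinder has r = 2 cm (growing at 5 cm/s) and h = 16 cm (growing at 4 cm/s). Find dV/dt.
336π cm³/s

V = πr²h
dV/dt = 2πrh·dr/dt + πr²·dh/dt
= 2π(2)(16)(5) + π(2)²(4)
= 336π cm³/s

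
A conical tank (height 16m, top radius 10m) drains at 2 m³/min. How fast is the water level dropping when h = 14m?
32/(1225π) ≈ 0.008315 m/min

r/h = 10/16, so r = (5/8)h
V = (1/3)πr²h = (1/3)π((5/8)h)²h = (25/192)πh³
dV/dh = (25/64)πh²
dh/dt = (dV/dt)/(dV/dh) = -2/((25/64)π·14²) = -32/(1225π) m/min
The level is dropping at 32/(1225π) ≈ 0.008315 m/min.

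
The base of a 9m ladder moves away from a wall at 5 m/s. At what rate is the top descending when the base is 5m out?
25√14/28 ≈ 3.341 m/s

x² + y² = 9²
2x·dx/dt + 2y·dy/dt = 0
dy/dt = -x/y · dx/dt = -5/(2√14) · 5 = -25√14/28 m/s
The top is descending at 25√14/28 ≈ 3.341 m/s.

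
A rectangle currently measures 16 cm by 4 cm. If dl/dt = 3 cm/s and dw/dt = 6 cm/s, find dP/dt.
18 cm/s

P = 2(l + w)
dP/dt = 2(dl/dt + dw/dt) = 2(3 + 6) = 18 cm/s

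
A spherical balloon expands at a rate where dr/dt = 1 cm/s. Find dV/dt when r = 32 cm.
4096π cm³/s

V = (4/3)πr³
dV/dt = dV/dr · dr/dt = 4πr² · 1
At r = 32: dV/dt = 4096π cm³/s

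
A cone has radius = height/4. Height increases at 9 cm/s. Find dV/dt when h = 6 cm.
81π/4 cm³/s

V = (1/3)π(h/4)²h = πh³/48
dV/dt = πh²/16 · 9
At h = 6: dV/dt = 81π/4 cm³/s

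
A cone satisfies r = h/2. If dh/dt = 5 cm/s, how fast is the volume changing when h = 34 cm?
1445π cm³/s

V = (1/3)π(h/2)²h = πh³/12
dV/dt = πh²/4 · 5
At h = 34: dV/dt = 1445π cm³/s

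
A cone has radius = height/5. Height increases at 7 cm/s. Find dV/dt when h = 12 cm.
1008π/25 cm³/s

V = (1/3)π(h/5)²h = πh³/75
dV/dt = πh²/25 · 7
At h = 12: dV/dt = 1008π/25 cm³/s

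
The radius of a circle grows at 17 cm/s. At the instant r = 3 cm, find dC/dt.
34π cm/s

C = 2πr
dC/dt = 2π · dr/dt = 2π · 17 = 34π cm/s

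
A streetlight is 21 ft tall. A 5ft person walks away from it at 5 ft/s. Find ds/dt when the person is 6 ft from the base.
25/16 ft/s

By similar triangles: 21/(x+s) = 5/s
Solving: s = 5x/16
ds/dt = 5/16 · dx/dt = 5/16 · 5 = 25/16 ft/s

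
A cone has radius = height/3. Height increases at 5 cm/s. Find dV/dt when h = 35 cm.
6125π/9 cm³/s

V = (1/3)π(h/3)²h = πh³/27
dV/dt = πh²/9 · 5
At h = 35: dV/dt = 6125π/9 cm³/s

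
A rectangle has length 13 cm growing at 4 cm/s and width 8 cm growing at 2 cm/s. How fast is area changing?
58 cm²/s

A = lw
dA/dt = w·dl/dt + l·dw/dt = 8·4 + 13·2 = 58 cm²/s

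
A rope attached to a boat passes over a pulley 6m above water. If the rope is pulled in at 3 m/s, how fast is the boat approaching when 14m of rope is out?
21√10/20 ≈ 3.32 m/s

rope² = x² + 6²
x = √(14² - 6²) = 4√10
dx/dt = (rope/x) · d(rope)/dt = (14/(4√10)) · (-3) = -21√10/20 m/s
The boat approaches at 21√10/20 ≈ 3.32 m/s.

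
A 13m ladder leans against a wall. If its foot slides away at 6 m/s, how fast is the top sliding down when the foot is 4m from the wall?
8√17/17 ≈ 1.94 m/s

x² + y² = 13²
2x·dx/dt + 2y·dy/dt = 0
dy/dt = -x/y · dx/dt = -4/(3√17) · 6 = -8√17/17 m/s
The top is descending at 8√17/17 ≈ 1.94 m/s.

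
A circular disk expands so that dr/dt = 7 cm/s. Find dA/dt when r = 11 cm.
154π cm²/s

A = πr²
dA/dt = 2πr · dr/dt = 2π(11)(7) = 154π cm²/s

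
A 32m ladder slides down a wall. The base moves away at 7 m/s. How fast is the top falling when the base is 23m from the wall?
161√55/165 ≈ 7.236 m/s

x² + y² = 32²
2x·dx/dt + 2y·dy/dt = 0
dy/dt = -x/y · dx/dt = -23/(3√55) · 7 = -161√55/165 m/s
The top is descending at 161√55/165 ≈ 7.236 m/s.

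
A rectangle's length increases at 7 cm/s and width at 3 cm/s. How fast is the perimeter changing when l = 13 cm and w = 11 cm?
20 cm/s

P = 2(l + w)
dP/dt = 2(dl/dt + dw/dt) = 2(7 + 3) = 20 cm/s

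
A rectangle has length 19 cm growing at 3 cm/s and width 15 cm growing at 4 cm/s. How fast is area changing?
121 cm²/s

A = lw
dA/dt = w·dl/dt + l·dw/dt = 15·3 + 19·4 = 121 cm²/s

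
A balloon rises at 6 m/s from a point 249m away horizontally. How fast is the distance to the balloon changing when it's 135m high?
135√8914/4457 ≈ 2.86 m/s

z² = 249² + y²
z = √(249² + 135²) = 3√8914
dz/dt = y/z · dy/dt = 135/(3√8914) · 6 = 135√8914/4457 ≈ 2.86 m/s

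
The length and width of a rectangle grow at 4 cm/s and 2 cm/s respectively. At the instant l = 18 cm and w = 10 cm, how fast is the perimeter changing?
12 cm/s

P = 2(l + w)
dP/dt = 2(dl/dt + dw/dt) = 2(4 + 2) = 12 cm/s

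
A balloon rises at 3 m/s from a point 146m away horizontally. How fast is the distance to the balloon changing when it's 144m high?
216√10513/10513 ≈ 2.107 m/s

z² = 146² + y²
z = √(146² + 144²) = 2√10513
dz/dt = y/z · dy/dt = 144/(2√10513) · 3 = 216√10513/10513 ≈ 2.107 m/s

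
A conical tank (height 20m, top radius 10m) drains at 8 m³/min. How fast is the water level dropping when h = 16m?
1/(8π) ≈ 0.03979 m/min

r/h = 10/20, so r = (1/2)h
V = (1/3)πr²h = (1/3)π((1/2)h)²h = (1/12)πh³
dV/dh = (1/4)πh²
dh/dt = (dV/dt)/(dV/dh) = -8/((1/4)π·16²) = -1/(8π) m/min
The level is dropping at 1/(8π) ≈ 0.03979 m/min.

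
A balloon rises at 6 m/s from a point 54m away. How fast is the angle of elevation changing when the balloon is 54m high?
0.055556 rad/s

tan(θ) = y/54
sec²(θ) · dθ/dt = (1/54) · dy/dt
dθ/dt = cos²(θ)/54 · 6 = 54/(54² + 54²) · 6
dθ/dt = 0.055556 rad/s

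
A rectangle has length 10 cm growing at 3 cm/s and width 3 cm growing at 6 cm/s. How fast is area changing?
69 cm²/s

A = lw
dA/dt = w·dl/dt + l·dw/dt = 3·3 + 10·6 = 69 cm²/s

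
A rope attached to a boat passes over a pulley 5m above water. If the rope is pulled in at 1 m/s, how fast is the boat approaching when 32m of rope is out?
32√111/333 ≈ 1.012 m/s

rope² = x² + 5²
x = √(32² - 5²) = 3√111
dx/dt = (rope/x) · d(rope)/dt = (32/(3√111)) · (-1) = -32√111/333 m/s
The boat approaches at 32√111/333 ≈ 1.012 m/s.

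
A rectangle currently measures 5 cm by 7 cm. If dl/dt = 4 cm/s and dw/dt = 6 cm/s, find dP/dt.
20 cm/s

P = 2(l + w)
dP/dt = 2(dl/dt + dw/dt) = 2(4 + 6) = 20 cm/s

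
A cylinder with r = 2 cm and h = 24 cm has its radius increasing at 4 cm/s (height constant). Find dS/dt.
224π cm²/s

S = 2πrh + 2πr² (lateral + bases)
dS/dt = (2πh + 4πr)·dr/dt = (2π·24 + 4π·2)·4
= 224π cm²/s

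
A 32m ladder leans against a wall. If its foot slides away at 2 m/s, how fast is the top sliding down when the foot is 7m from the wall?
14√39/195 ≈ 0.4484 m/s

x² + y² = 32²
2x·dx/dt + 2y·dy/dt = 0
dy/dt = -x/y · dx/dt = -7/(5√39) · 2 = -14√39/195 m/s
The top is descending at 14√39/195 ≈ 0.4484 m/s.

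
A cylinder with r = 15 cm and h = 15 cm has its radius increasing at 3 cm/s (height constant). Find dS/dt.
270π cm²/s

S = 2πrh + 2πr² (lateral + bases)
dS/dt = (2πh + 4πr)·dr/dt = (2π·15 + 4π·15)·3
= 270π cm²/s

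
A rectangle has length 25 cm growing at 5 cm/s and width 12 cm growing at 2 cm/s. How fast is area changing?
110 cm²/s

A = lw
dA/dt = w·dl/dt + l·dw/dt = 12·5 + 25·2 = 110 cm²/s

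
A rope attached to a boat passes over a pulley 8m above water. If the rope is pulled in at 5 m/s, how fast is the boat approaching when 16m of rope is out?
10√3/3 ≈ 5.774 m/s

rope² = x² + 8²
x = √(16² - 8²) = 8√3
dx/dt = (rope/x) · d(rope)/dt = (16/(8√3)) · (-5) = -10√3/3 m/s
The boat approaches at 10√3/3 ≈ 5.774 m/s.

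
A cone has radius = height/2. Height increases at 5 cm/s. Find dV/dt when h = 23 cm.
2645π/4 cm³/s

V = (1/3)π(h/2)²h = πh³/12
dV/dt = πh²/4 · 5
At h = 23: dV/dt = 2645π/4 cm³/s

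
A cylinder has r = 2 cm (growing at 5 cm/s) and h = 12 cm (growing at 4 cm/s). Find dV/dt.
256π cm³/s

V = πr²h
dV/dt = 2πrh·dr/dt + πr²·dh/dt
= 2π(2)(12)(5) + π(2)²(4)
= 256π cm³/s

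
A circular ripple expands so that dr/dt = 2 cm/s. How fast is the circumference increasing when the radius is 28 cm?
4π cm/s

C = 2πr
dC/dt = 2π · dr/dt = 2π · 2 = 4π cm/s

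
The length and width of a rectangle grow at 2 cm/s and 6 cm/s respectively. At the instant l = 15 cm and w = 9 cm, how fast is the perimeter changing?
16 cm/s

P = 2(l + w)
dP/dt = 2(dl/dt + dw/dt) = 2(2 + 6) = 16 cm/s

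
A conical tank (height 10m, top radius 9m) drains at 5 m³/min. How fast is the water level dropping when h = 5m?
20/(81π) ≈ 0.0786 m/min

r/h = 9/10, so r = (9/10)h
V = (1/3)πr²h = (1/3)π((9/10)h)²h = (27/100)πh³
dV/dh = (81/100)πh²
dh/dt = (dV/dt)/(dV/dh) = -5/((81/100)π·5²) = -20/(81π) m/min
The level is dropping at 20/(81π) ≈ 0.0786 m/min.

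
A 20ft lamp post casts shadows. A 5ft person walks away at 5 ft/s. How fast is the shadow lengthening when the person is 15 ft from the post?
5/3 ft/s

By similar triangles: 20/(x+s) = 5/s
Solving: s = 5x/15
ds/dt = 5/15 · dx/dt = 1/3 · 5 = 5/3 ft/s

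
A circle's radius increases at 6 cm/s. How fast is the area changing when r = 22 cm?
264π cm²/s

A = πr²
dA/dt = 2πr · dr/dt = 2π(22)(6) = 264π cm²/s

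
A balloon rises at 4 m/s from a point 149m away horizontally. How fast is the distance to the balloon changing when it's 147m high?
294√43810/21905 ≈ 2.809 m/s

z² = 149² + y²
z = √(149² + 147²) = √43810
dz/dt = y/z · dy/dt = 147/√43810 · 4 = 294√43810/21905 ≈ 2.809 m/s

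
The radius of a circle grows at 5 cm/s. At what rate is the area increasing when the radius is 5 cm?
50π cm²/s

A = πr²
dA/dt = 2πr · dr/dt = 2π(5)(5) = 50π cm²/s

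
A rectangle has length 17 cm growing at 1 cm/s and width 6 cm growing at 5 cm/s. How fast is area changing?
91 cm²/s

A = lw
dA/dt = w·dl/dt + l·dw/dt = 6·1 + 17·5 = 91 cm²/s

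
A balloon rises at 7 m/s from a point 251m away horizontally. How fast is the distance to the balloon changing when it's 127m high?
889√79130/79130 ≈ 3.16 m/s

z² = 251² + y²
z = √(251² + 127²) = √79130
dz/dt = y/z · dy/dt = 127/√79130 · 7 = 889√79130/79130 ≈ 3.16 m/s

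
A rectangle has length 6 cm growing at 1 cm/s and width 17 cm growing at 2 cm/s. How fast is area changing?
29 cm²/s

A = lw
dA/dt = w·dl/dt + l·dw/dt = 17·1 + 6·2 = 29 cm²/s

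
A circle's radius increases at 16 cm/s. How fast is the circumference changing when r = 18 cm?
32π cm/s

C = 2πr
dC/dt = 2π · dr/dt = 2π · 16 = 32π cm/s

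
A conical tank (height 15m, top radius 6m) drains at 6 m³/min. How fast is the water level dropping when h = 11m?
75/(242π) ≈ 0.09865 m/min

r/h = 6/15, so r = (2/5)h
V = (1/3)πr²h = (1/3)π((2/5)h)²h = (4/75)πh³
dV/dh = (4/25)πh²
dh/dt = (dV/dt)/(dV/dh) = -6/((4/25)π·11²) = -75/(242π) m/min
The level is dropping at 75/(242π) ≈ 0.09865 m/min.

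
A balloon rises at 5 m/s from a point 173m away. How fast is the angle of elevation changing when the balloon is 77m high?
0.024123 rad/s

tan(θ) = y/173
sec²(θ) · dθ/dt = (1/173) · dy/dt
dθ/dt = cos²(θ)/173 · 5 = 173/(173² + 77²) · 5
dθ/dt = 0.024123 rad/s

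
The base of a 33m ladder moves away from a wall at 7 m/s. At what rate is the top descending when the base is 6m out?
14√13/39 ≈ 1.294 m/s

x² + y² = 33²
2x·dx/dt + 2y·dy/dt = 0
dy/dt = -x/y · dx/dt = -6/(9√13) · 7 = -14√13/39 m/s
The top is descending at 14√13/39 ≈ 1.294 m/s.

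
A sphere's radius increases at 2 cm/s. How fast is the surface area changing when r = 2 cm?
32π cm²/s

S = 4πr²
dS/dt = dS/dr · dr/dt = 8πr · 2
At r = 2: dS/dt = 32π cm²/s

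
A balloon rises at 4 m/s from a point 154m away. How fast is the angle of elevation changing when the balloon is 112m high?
0.016988 rad/s

tan(θ) = y/154
sec²(θ) · dθ/dt = (1/154) · dy/dt
dθ/dt = cos²(θ)/154 · 4 = 154/(154² + 112²) · 4
dθ/dt = 0.016988 rad/s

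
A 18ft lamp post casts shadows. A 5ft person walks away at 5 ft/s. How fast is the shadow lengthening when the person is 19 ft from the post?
25/13 ft/s

By similar triangles: 18/(x+s) = 5/s
Solving: s = 5x/13
ds/dt = 5/13 · dx/dt = 5/13 · 5 = 25/13 ft/s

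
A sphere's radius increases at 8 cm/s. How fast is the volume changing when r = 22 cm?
15488π cm³/s

V = (4/3)πr³
dV/dt = dV/dr · dr/dt = 4πr² · 8
At r = 22: dV/dt = 15488π cm³/s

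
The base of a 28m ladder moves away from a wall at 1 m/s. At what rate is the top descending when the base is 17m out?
17√55/165 ≈ 0.7641 m/s

x² + y² = 28²
2x·dx/dt + 2y·dy/dt = 0
dy/dt = -x/y · dx/dt = -17/(3√55) · 1 = -17√55/165 m/s
The top is descending at 17√55/165 ≈ 0.7641 m/s.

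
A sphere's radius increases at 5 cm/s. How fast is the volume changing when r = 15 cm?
4500π cm³/s

V = (4/3)πr³
dV/dt = dV/dr · dr/dt = 4πr² · 5
At r = 15: dV/dt = 4500π cm³/s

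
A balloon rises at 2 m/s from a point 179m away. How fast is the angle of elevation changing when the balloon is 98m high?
0.008596 rad/s

tan(θ) = y/179
sec²(θ) · dθ/dt = (1/179) · dy/dt
dθ/dt = cos²(θ)/179 · 2 = 179/(179² + 98²) · 2
dθ/dt = 0.008596 rad/s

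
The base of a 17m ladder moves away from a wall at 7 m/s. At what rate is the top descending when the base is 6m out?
42√253/253 ≈ 2.641 m/s

x² + y² = 17²
2x·dx/dt + 2y·dy/dt = 0
dy/dt = -x/y · dx/dt = -6/√253 · 7 = -42√253/253 m/s
The top is descending at 42√253/253 ≈ 2.641 m/s.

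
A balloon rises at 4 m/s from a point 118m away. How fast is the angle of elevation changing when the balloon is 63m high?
0.026379 rad/s

tan(θ) = y/118
sec²(θ) · dθ/dt = (1/118) · dy/dt
dθ/dt = cos²(θ)/118 · 4 = 118/(118² + 63²) · 4
dθ/dt = 0.026379 rad/s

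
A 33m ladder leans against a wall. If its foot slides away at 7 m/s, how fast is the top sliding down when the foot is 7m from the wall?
49√65/260 ≈ 1.519 m/s

x² + y² = 33²
2x·dx/dt + 2y·dy/dt = 0
dy/dt = -x/y · dx/dt = -7/(4√65) · 7 = -49√65/260 m/s
The top is descending at 49√65/260 ≈ 1.519 m/s.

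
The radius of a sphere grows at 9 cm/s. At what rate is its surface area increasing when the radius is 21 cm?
1512π cm²/s

S = 4πr²
dS/dt = dS/dr · dr/dt = 8πr · 9
At r = 21: dS/dt = 1512π cm²/s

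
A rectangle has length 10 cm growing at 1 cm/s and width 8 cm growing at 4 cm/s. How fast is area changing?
48 cm²/s

A = lw
dA/dt = w·dl/dt + l·dw/dt = 8·1 + 10·4 = 48 cm²/s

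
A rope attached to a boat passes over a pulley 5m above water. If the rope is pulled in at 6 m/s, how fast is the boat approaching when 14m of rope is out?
28√19/19 ≈ 6.424 m/s

rope² = x² + 5²
x = √(14² - 5²) = 3√19
dx/dt = (rope/x) · d(rope)/dt = (14/(3√19)) · (-6) = -28√19/19 m/s
The boat approaches at 28√19/19 ≈ 6.424 m/s.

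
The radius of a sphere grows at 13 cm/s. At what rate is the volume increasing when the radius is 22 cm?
25168π cm³/s

V = (4/3)πr³
dV/dt = dV/dr · dr/dt = 4πr² · 13
At r = 22: dV/dt = 25168π cm³/s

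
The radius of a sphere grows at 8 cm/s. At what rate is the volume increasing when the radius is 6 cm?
1152π cm³/s

V = (4/3)πr³
dV/dt = dV/dr · dr/dt = 4πr² · 8
At r = 6: dV/dt = 1152π cm³/s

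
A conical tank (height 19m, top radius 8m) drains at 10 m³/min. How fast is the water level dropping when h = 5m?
361/(160π) ≈ 0.7182 m/min

r/h = 8/19, so r = (8/19)h
V = (1/3)πr²h = (1/3)π((8/19)h)²h = (64/1083)πh³
dV/dh = (64/361)πh²
dh/dt = (dV/dt)/(dV/dh) = -10/((64/361)π·5²) = -361/(160π) m/min
The level is dropping at 361/(160π) ≈ 0.7182 m/min.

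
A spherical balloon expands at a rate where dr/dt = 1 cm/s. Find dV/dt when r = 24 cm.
2304π cm³/s

V = (4/3)πr³
dV/dt = dV/dr · dr/dt = 4πr² · 1
At r = 24: dV/dt = 2304π cm³/s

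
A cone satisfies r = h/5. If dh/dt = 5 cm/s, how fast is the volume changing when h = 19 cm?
361π/5 cm³/s

V = (1/3)π(h/5)²h = πh³/75
dV/dt = πh²/25 · 5
At h = 19: dV/dt = 361π/5 cm³/s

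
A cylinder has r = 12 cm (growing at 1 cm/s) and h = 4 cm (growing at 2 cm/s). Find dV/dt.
384π cm³/s

V = πr²h
dV/dt = 2πrh·dr/dt + πr²·dh/dt
= 2π(12)(4)(1) + π(12)²(2)
= 384π cm³/s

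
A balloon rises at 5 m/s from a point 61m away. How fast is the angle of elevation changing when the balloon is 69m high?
0.035959 rad/s

tan(θ) = y/61
sec²(θ) · dθ/dt = (1/61) · dy/dt
dθ/dt = cos²(θ)/61 · 5 = 61/(61² + 69²) · 5
dθ/dt = 0.035959 rad/s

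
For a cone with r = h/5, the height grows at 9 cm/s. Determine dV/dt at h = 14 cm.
1764π/25 cm³/s

V = (1/3)π(h/5)²h = πh³/75
dV/dt = πh²/25 · 9
At h = 14: dV/dt = 1764π/25 cm³/s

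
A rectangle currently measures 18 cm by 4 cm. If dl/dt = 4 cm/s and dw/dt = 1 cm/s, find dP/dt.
10 cm/s

P = 2(l + w)
dP/dt = 2(dl/dt + dw/dt) = 2(4 + 1) = 10 cm/s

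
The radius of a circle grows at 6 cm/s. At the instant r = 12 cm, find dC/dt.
12π cm/s

C = 2πr
dC/dt = 2π · dr/dt = 2π · 6 = 12π cm/s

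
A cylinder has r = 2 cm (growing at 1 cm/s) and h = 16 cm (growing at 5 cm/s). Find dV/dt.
84π cm³/s

V = πr²h
dV/dt = 2πrh·dr/dt + πr²·dh/dt
= 2π(2)(16)(1) + π(2)²(5)
= 84π cm³/s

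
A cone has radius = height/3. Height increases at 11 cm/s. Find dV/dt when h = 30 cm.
1100π cm³/s

V = (1/3)π(h/3)²h = πh³/27
dV/dt = πh²/9 · 11
At h = 30: dV/dt = 1100π cm³/s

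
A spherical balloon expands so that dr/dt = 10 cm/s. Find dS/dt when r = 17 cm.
1360π cm²/s

S = 4πr²
dS/dt = dS/dr · dr/dt = 8πr · 10
At r = 17: dS/dt = 1360π cm²/s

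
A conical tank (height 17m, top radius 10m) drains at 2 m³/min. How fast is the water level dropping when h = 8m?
289/(3200π) ≈ 0.02875 m/min

r/h = 10/17, so r = (10/17)h
V = (1/3)πr²h = (1/3)π((10/17)h)²h = (100/867)πh³
dV/dh = (100/289)πh²
dh/dt = (dV/dt)/(dV/dh) = -2/((100/289)π·8²) = -289/(3200π) m/min
The level is dropping at 289/(3200π) ≈ 0.02875 m/min.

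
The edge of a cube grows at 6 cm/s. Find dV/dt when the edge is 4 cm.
288 cm³/s

V = s³
dV/dt = 3s² · ds/dt = 3·4²·6 = 288 cm³/s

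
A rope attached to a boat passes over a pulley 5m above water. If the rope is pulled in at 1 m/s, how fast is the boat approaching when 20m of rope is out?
4√15/15 ≈ 1.033 m/s

rope² = x² + 5²
x = √(20² - 5²) = 5√15
dx/dt = (rope/x) · d(rope)/dt = (20/(5√15)) · (-1) = -4√15/15 m/s
The boat approaches at 4√15/15 ≈ 1.033 m/s.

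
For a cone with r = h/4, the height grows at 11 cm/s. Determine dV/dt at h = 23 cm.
5819π/16 cm³/s

V = (1/3)π(h/4)²h = πh³/48
dV/dt = πh²/16 · 11
At h = 23: dV/dt = 5819π/16 cm³/s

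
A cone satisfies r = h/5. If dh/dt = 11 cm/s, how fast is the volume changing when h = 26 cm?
7436π/25 cm³/s

V = (1/3)π(h/5)²h = πh³/75
dV/dt = πh²/25 · 11
At h = 26: dV/dt = 7436π/25 cm³/s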